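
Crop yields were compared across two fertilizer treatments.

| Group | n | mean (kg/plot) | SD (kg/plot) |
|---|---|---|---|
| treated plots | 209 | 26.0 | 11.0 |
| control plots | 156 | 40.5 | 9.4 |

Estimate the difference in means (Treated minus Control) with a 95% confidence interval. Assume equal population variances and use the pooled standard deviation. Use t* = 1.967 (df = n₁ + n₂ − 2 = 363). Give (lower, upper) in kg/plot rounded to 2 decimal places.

(-16.65, -12.35)

s_p = √[((n₁−1)s₁² + (n₂−1)s₂²)/(n₁+n₂−2)] = √[(208·11.0² + 155·9.4²)/363] = 10.3471.
SE = 10.3471·√(1/209 + 1/156) = 1.0948.
With t* = 1.967, margin = 1.967 × 1.0948 = 2.1535.
x̄₁ − x̄₂ = 26.0 − 40.5 = -14.5000; interval -14.5000 ± 2.1535 = (-16.65, -12.35).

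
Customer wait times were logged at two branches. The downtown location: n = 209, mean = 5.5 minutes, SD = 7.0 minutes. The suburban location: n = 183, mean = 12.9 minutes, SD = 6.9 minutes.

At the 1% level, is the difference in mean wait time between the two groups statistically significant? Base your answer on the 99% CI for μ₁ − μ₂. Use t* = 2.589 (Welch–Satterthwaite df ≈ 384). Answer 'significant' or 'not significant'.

significant

Standard errors of each mean: 7.0/√209 = 0.4842 and 6.9/√183 = 0.5101.
SE(x̄₁ − x̄₂) = √(0.4842² + 0.5101²) = 0.7033 for independent samples with unequal variances.
With t* = 2.589, the margin is 2.589 × 0.7033 = 1.8208.
x̄₁ − x̄₂ = 5.5 − 12.9 = -7.4000; the interval is -7.4000 ± 1.8208 = (-9.2208, -5.5792).
The interval (-9.2208, -5.5792) does not contain 0, so the difference is significant.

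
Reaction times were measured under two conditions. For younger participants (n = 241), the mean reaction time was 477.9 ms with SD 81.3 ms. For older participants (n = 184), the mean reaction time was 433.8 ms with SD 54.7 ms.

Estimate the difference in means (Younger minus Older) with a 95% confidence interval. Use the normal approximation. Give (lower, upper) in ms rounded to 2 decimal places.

(31.15, 57.05)

SE₁ = s₁/√n₁ = 81.3/√241 = 5.2370; SE₂ = 54.7/√184 = 4.0325.
Independent samples, unequal variances: SE_diff = √(SE₁² + SE₂²) = √(27.426169 + 16.26105625) = 6.6096.
z* = 1.960, so margin of error = 1.960 × 6.6096 = 12.9548.
Difference in means = 477.9 − 433.8 = 44.1000.
44.1000 ± 12.9548 → (31.15, 57.05).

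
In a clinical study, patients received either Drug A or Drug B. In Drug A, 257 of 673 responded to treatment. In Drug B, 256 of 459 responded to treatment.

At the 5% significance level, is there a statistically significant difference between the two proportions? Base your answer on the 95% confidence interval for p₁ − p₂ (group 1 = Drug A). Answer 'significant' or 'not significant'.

Sample proportions: 257/673 = 0.3819, 256/459 = 0.5577.
Each SE is √(p̂(1−p̂)/n): √(0.3819·0.6181/673) = 0.01873 and √(0.5577·0.4423/459) = 0.02318.
SE(p̂₁ − p̂₂) = √(SE₁² + SE₂²) = √(0.0003508129 + 0.0005373124) = 0.02980, since the two samples are independent.
At 95% confidence z* = 1.960; margin = 1.960 × 0.02980 = 0.05841.
The difference is 0.3819 − 0.5577 = -0.1758, so the interval is -0.1758 ± 0.05841 = (-0.23421, -0.11739).
The interval (-0.23421, -0.11739) does not contain 0, so the difference is significant.

significant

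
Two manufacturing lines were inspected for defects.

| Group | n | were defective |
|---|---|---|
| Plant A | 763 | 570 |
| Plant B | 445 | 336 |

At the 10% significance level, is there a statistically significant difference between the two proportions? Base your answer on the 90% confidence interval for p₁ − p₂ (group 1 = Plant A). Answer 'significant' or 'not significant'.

not significant

p̂₁ = 570/763 = 0.7471 and p̂₂ = 336/445 = 0.7551.
SE₁ = √(p̂₁(1−p̂₁)/n₁) = √(0.7471·0.2529/763) = 0.01574; SE₂ = √(0.7551·0.2449/445) = 0.02039.
Independent samples: SE of the difference = √(SE₁² + SE₂²) = √(0.0002477476 + 0.0004157521) = 0.02576.
z* for 90% confidence is 1.645, so the margin of error is 1.645 × 0.02576 = 0.04238.
Point estimate p̂₁ − p̂₂ = 0.7471 − 0.7551 = -0.0080.
-0.0080 ± 0.04238 → (-0.05038, 0.03438).
The interval (-0.05038, 0.03438) contains 0, so the difference is not significant.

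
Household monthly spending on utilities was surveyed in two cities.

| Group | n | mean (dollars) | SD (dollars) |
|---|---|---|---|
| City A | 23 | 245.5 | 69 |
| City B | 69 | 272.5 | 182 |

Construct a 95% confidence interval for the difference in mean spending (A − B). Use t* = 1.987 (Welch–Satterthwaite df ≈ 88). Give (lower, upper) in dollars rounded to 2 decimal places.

Standard errors of each mean: 69/√23 = 14.3875 and 182/√69 = 21.9102.
SE(x̄₁ − x̄₂) = √(14.3875² + 21.9102²) = 26.2118 for independent samples with unequal variances.
With t* = 1.987, the margin is 1.987 × 26.2118 = 52.0828.
x̄₁ − x̄₂ = 245.5 − 272.5 = -27.0000; the interval is -27.0000 ± 52.0828 = (-79.08, 25.08).

(-79.08, 25.08)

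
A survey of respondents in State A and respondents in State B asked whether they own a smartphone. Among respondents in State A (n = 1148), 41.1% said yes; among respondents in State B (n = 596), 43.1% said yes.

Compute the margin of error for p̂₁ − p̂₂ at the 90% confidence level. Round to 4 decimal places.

SE₁ = √(p̂₁(1−p̂₁)/n₁) = √(0.4110·0.5890/1148) = 0.01452; SE₂ = √(0.4310·0.5690/596) = 0.02028.
Independent samples: SE of the difference = √(SE₁² + SE₂²) = √(0.0002108304 + 0.0004112784) = 0.02494.
z* for 90% confidence is 1.645, so the margin of error is 1.645 × 0.02494 = 0.04103.

0.0410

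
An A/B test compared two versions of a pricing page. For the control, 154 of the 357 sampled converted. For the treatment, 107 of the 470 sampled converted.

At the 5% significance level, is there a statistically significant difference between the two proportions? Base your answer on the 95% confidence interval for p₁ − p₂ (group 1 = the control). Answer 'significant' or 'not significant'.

significant

Sample proportions: 154/357 = 0.4314, 107/470 = 0.2277.
Each SE is √(p̂(1−p̂)/n): √(0.4314·0.5686/357) = 0.02621 and √(0.2277·0.7723/470) = 0.01934.
SE(p̂₁ − p̂₂) = √(SE₁² + SE₂²) = √(0.0006869641 + 0.0003740356) = 0.03257, since the two samples are independent.
At 95% confidence z* = 1.960; margin = 1.960 × 0.03257 = 0.06384.
The difference is 0.4314 − 0.2277 = 0.2037, so the interval is 0.2037 ± 0.06384 = (0.13986, 0.26754).
The interval (0.13986, 0.26754) does not contain 0, so the difference is significant.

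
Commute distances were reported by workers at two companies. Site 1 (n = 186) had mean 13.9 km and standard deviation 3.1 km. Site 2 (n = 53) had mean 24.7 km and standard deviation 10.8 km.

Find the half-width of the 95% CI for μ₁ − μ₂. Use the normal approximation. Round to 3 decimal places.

2.942

Per-group SEs: s₁/√n₁ = 3.1/√186 = 0.2273, s₂/√n₂ = 10.8/√53 = 1.4835.
Unpooled SE of the difference: √(0.05166529 + 2.20077225) = 1.5008.
Margin of error = z* · SE = 1.960 × 1.5008 = 2.9416.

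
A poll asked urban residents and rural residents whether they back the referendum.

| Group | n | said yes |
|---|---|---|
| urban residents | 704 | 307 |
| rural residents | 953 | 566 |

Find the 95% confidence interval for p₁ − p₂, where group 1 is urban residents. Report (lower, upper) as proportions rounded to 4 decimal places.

Sample proportions: 307/704 = 0.4361, 566/953 = 0.5939.
Each SE is √(p̂(1−p̂)/n): √(0.4361·0.5639/704) = 0.01869 and √(0.5939·0.4061/953) = 0.01591.
SE(p̂₁ − p̂₂) = √(SE₁² + SE₂²) = √(0.0003493161 + 0.0002531281) = 0.02454, since the two samples are independent.
At 95% confidence z* = 1.960; margin = 1.960 × 0.02454 = 0.04810.
The difference is 0.4361 − 0.5939 = -0.1578, so the interval is -0.1578 ± 0.04810 = (-0.2059, -0.1097).

(-0.2059, -0.1097)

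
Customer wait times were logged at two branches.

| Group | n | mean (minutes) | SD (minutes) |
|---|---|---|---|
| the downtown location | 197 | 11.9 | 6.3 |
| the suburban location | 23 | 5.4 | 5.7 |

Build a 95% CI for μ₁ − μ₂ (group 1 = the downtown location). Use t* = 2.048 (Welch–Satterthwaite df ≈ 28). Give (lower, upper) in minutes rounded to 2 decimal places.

(3.90, 9.10)

SE₁ = s₁/√n₁ = 6.3/√197 = 0.4489; SE₂ = 5.7/√23 = 1.1885.
Independent samples, unequal variances: SE_diff = √(SE₁² + SE₂²) = √(0.20151121 + 1.41253225) = 1.2705.
t* = 2.048, so margin of error = 2.048 × 1.2705 = 2.6020.
Difference in means = 11.9 − 5.4 = 6.5000.
6.5000 ± 2.6020 → (3.90, 9.10).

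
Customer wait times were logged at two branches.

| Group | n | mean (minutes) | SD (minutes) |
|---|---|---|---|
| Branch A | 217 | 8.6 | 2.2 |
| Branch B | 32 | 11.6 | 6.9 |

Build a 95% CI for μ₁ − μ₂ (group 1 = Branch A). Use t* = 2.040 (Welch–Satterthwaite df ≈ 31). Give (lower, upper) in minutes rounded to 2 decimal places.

(-5.51, -0.49)

Per-group SEs: s₁/√n₁ = 2.2/√217 = 0.1493, s₂/√n₂ = 6.9/√32 = 1.2198.
Unpooled SE of the difference: √(0.02229049 + 1.48791204) = 1.2289.
Margin of error = t* · SE = 2.040 × 1.2289 = 2.5070.
x̄₁ − x̄₂ = 8.6 − 11.6 = -3.0000.
CI: -3.0000 ± 2.5070 = (-5.51, -0.49).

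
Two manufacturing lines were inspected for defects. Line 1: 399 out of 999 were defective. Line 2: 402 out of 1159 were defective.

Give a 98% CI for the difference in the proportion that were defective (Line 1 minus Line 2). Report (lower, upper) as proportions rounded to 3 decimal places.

(0.004, 0.101)

First, p̂₁ = 399/999 = 0.3994; p̂₂ = 402/1159 = 0.3469.
The two standard errors are √(0.3994×0.6006/999) = 0.01550 and √(0.3469×0.6531/1159) = 0.01398.
Because the samples are independent, SE_diff = √(0.01550² + 0.01398²) = 0.02087.
Using z* = 2.326 for 98%, ME = 2.326 × 0.02087 = 0.04854.
p̂₁ − p̂₂ = 0.0525; interval 0.0525 ± 0.04854 gives (0.004, 0.101).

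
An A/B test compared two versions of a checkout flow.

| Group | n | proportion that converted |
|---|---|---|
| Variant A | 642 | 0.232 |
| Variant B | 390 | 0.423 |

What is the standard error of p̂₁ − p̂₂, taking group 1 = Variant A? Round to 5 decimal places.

The two standard errors are √(0.2320×0.7680/642) = 0.01666 and √(0.4230×0.5770/390) = 0.02502.
Because the samples are independent, SE_diff = √(0.01666² + 0.02502²) = 0.03006.

0.03006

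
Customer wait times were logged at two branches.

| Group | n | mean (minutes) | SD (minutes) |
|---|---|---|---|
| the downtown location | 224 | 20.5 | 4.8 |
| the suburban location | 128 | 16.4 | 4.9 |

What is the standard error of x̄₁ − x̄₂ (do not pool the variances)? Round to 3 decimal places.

Per-group SEs: s₁/√n₁ = 4.8/√224 = 0.3207, s₂/√n₂ = 4.9/√128 = 0.4331.
Unpooled SE of the difference: √(0.10284849 + 0.18757561) = 0.5389.

0.539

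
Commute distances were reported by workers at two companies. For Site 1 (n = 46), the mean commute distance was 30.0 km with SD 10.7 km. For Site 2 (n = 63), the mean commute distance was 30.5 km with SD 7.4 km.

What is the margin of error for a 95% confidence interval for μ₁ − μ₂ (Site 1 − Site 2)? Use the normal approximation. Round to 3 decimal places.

3.592

Standard errors of each mean: 10.7/√46 = 1.5776 and 7.4/√63 = 0.9323.
SE(x̄₁ − x̄₂) = √(1.5776² + 0.9323²) = 1.8325 for independent samples with unequal variances.
With z* = 1.960, the margin is 1.960 × 1.8325 = 3.5917.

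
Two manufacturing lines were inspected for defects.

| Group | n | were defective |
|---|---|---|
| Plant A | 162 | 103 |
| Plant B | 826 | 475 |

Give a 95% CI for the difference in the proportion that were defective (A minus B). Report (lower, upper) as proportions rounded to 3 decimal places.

p̂₁ = 103/162 = 0.6358 and p̂₂ = 475/826 = 0.5751.
SE₁ = √(p̂₁(1−p̂₁)/n₁) = √(0.6358·0.3642/162) = 0.03781; SE₂ = √(0.5751·0.4249/826) = 0.01720.
Independent samples: SE of the difference = √(SE₁² + SE₂²) = √(0.0014295961 + 0.00029584) = 0.04154.
z* for 95% confidence is 1.960, so the margin of error is 1.960 × 0.04154 = 0.08142.
Point estimate p̂₁ − p̂₂ = 0.6358 − 0.5751 = 0.0607.
0.0607 ± 0.08142 → (-0.021, 0.142).

(-0.021, 0.142)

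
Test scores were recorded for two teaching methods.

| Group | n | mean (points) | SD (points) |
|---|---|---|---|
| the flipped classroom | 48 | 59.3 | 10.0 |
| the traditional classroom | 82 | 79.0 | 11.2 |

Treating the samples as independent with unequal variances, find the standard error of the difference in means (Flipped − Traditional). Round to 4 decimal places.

1.9008

Per-group SEs: s₁/√n₁ = 10.0/√48 = 1.4434, s₂/√n₂ = 11.2/√82 = 1.2368.
Unpooled SE of the difference: √(2.08340356 + 1.52967424) = 1.9008.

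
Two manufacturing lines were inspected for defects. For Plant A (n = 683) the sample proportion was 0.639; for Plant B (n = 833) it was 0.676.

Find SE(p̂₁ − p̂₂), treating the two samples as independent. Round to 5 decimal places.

0.02451

SE₁ = √(p̂₁(1−p̂₁)/n₁) = √(0.6390·0.3610/683) = 0.01838; SE₂ = √(0.6760·0.3240/833) = 0.01622.
Independent samples: SE of the difference = √(SE₁² + SE₂²) = √(0.0003378244 + 0.0002630884) = 0.02451.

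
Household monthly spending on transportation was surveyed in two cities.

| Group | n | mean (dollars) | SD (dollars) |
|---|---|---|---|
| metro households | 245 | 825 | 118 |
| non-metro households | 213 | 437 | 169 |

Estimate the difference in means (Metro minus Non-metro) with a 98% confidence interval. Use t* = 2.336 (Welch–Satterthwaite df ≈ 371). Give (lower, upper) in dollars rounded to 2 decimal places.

Per-group SEs: s₁/√n₁ = 118/√245 = 7.5387, s₂/√n₂ = 169/√213 = 11.5797.
Unpooled SE of the difference: √(56.83199769 + 134.08945209) = 13.8174.
Margin of error = t* · SE = 2.336 × 13.8174 = 32.2774.
x̄₁ − x̄₂ = 825 − 437 = 388.0000.
CI: 388.0000 ± 32.2774 = (355.72, 420.28).

(355.72, 420.28)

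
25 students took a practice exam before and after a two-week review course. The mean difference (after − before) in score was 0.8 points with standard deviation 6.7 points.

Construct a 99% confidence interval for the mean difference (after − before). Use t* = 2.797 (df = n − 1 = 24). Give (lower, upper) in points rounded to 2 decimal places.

Paired design: SE = s_d/√n = 6.7/√25 = 1.3400.
t* = 2.797; margin of error = 2.797 × 1.3400 = 3.7480.
0.8 ± 3.7480 → (-2.95, 4.55).

(-2.95, 4.55)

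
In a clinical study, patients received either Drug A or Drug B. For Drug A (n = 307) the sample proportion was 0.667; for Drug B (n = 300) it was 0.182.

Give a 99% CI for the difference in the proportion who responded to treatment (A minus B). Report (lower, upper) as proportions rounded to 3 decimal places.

Each SE is √(p̂(1−p̂)/n): √(0.6670·0.3330/307) = 0.02690 and √(0.1820·0.8180/300) = 0.02228.
SE(p̂₁ − p̂₂) = √(SE₁² + SE₂²) = √(0.00072361 + 0.0004963984) = 0.03493, since the two samples are independent.
At 99% confidence z* = 2.576; margin = 2.576 × 0.03493 = 0.08998.
The difference is 0.6670 − 0.1820 = 0.4850, so the interval is 0.4850 ± 0.08998 = (0.395, 0.575).

(0.395, 0.575)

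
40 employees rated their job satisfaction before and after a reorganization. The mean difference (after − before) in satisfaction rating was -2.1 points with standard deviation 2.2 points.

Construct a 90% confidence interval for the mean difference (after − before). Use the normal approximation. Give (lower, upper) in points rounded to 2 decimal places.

This is a matched-pairs design, so SE = s_d/√n = 2.2/√40 = 0.3479.
Margin = 1.645 × 0.3479 = 0.5723; the interval is -2.1 ± 0.5723 = (-2.67, -1.53).

(-2.67, -1.53)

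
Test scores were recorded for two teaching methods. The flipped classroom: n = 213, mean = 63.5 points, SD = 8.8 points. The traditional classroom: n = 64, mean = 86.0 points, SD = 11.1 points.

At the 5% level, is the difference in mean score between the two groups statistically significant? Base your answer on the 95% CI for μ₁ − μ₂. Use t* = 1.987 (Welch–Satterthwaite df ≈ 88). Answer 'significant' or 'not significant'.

significant

SE₁ = s₁/√n₁ = 8.8/√213 = 0.6030; SE₂ = 11.1/√64 = 1.3875.
Independent samples, unequal variances: SE_diff = √(SE₁² + SE₂²) = √(0.363609 + 1.92515625) = 1.5129.
t* = 1.987, so margin of error = 1.987 × 1.5129 = 3.0061.
Difference in means = 63.5 − 86.0 = -22.5000.
-22.5000 ± 3.0061 → (-25.5061, -19.4939).
The interval (-25.5061, -19.4939) does not contain 0, so the difference is significant.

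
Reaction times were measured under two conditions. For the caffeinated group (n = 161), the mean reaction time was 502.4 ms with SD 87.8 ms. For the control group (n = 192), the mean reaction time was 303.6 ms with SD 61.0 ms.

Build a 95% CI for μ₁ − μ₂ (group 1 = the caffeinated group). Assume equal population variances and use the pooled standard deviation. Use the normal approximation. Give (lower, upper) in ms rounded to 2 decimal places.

Pooled variance s_p² = [160·87.8² + 191·61.0²] / (161+192−2) = 5538.8188, so s_p = 74.4232.
SE_diff = s_p·√(1/n₁ + 1/n₂) = 74.4232·√(1/161 + 1/192) = 7.9530.
z* = 1.960; margin = 1.960 × 7.9530 = 15.5879.
Difference = 502.4 − 303.6 = 198.8000.
198.8000 ± 15.5879 → (183.21, 214.39).

(183.21, 214.39)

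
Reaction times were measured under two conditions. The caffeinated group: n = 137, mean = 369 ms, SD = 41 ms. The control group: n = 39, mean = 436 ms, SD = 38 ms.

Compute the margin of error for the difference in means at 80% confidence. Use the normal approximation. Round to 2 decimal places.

9.00

Standard errors of each mean: 41/√137 = 3.5029 and 38/√39 = 6.0849.
SE(x̄₁ − x̄₂) = √(3.5029² + 6.0849²) = 7.0211 for independent samples with unequal variances.
With z* = 1.282, the margin is 1.282 × 7.0211 = 9.0011.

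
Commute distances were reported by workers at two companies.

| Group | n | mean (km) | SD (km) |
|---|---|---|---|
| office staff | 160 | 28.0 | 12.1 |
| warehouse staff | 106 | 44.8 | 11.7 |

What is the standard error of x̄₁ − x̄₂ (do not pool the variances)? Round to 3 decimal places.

1.485

Standard errors of each mean: 12.1/√160 = 0.9566 and 11.7/√106 = 1.1364.
SE(x̄₁ − x̄₂) = √(0.9566² + 1.1364²) = 1.4854 for independent samples with unequal variances.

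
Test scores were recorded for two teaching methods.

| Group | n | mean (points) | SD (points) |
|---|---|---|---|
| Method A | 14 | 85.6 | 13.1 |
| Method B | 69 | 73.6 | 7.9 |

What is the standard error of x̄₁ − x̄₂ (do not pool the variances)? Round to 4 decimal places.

Standard errors of each mean: 13.1/√14 = 3.5011 and 7.9/√69 = 0.9510.
SE(x̄₁ − x̄₂) = √(3.5011² + 0.9510²) = 3.6280 for independent samples with unequal variances.

3.6280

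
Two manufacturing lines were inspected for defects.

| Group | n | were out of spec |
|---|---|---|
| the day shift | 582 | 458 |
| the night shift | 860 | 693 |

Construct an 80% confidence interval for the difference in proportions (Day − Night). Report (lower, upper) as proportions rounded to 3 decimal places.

(-0.047, 0.009)

First, p̂₁ = 458/582 = 0.7869; p̂₂ = 693/860 = 0.8058.
The two standard errors are √(0.7869×0.2131/582) = 0.01697 and √(0.8058×0.1942/860) = 0.01349.
Because the samples are independent, SE_diff = √(0.01697² + 0.01349²) = 0.02168.
Using z* = 1.282 for 80%, ME = 1.282 × 0.02168 = 0.02779.
p̂₁ − p̂₂ = -0.0189; interval -0.0189 ± 0.02779 gives (-0.047, 0.009).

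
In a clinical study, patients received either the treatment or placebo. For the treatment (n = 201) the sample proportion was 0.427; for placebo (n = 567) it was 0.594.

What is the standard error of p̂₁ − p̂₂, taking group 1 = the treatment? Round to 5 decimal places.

0.04053

Each SE is √(p̂(1−p̂)/n): √(0.4270·0.5730/201) = 0.03489 and √(0.5940·0.4060/567) = 0.02062.
SE(p̂₁ − p̂₂) = √(SE₁² + SE₂²) = √(0.0012173121 + 0.0004251844) = 0.04053, since the two samples are independent.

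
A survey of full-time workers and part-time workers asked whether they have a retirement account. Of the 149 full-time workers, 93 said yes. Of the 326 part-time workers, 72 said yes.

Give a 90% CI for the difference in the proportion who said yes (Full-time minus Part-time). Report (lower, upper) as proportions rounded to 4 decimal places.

(0.3279, 0.4787)

First, p̂₁ = 93/149 = 0.6242; p̂₂ = 72/326 = 0.2209.
The two standard errors are √(0.6242×0.3758/149) = 0.03968 and √(0.2209×0.7791/326) = 0.02298.
Because the samples are independent, SE_diff = √(0.03968² + 0.02298²) = 0.04585.
Using z* = 1.645 for 90%, ME = 1.645 × 0.04585 = 0.07542.
p̂₁ − p̂₂ = 0.4033; interval 0.4033 ± 0.07542 gives (0.3279, 0.4787).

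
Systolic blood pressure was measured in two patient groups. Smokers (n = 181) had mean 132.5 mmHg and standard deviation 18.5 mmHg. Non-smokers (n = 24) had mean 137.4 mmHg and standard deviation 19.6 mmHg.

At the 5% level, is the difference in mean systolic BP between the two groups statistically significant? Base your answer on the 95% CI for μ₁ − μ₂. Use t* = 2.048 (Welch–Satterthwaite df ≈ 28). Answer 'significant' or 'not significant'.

Standard errors of each mean: 18.5/√181 = 1.3751 and 19.6/√24 = 4.0008.
SE(x̄₁ − x̄₂) = √(1.3751² + 4.0008²) = 4.2305 for independent samples with unequal variances.
With t* = 2.048, the margin is 2.048 × 4.2305 = 8.6641.
x̄₁ − x̄₂ = 132.5 − 137.4 = -4.9000; the interval is -4.9000 ± 8.6641 = (-13.5641, 3.7641).
The interval (-13.5641, 3.7641) contains 0, so the difference is not significant.

not significant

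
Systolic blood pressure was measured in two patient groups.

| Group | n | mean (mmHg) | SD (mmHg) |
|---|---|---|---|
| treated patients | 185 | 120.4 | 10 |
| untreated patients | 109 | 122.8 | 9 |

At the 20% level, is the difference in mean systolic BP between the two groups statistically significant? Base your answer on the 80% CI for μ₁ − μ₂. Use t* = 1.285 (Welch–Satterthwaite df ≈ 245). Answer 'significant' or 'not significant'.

significant

Standard errors of each mean: 10/√185 = 0.7352 and 9/√109 = 0.8620.
SE(x̄₁ − x̄₂) = √(0.7352² + 0.8620²) = 1.1329 for independent samples with unequal variances.
With t* = 1.285, the margin is 1.285 × 1.1329 = 1.4558.
x̄₁ − x̄₂ = 120.4 − 122.8 = -2.4000; the interval is -2.4000 ± 1.4558 = (-3.8558, -0.9442).
The interval (-3.8558, -0.9442) does not contain 0, so the difference is significant.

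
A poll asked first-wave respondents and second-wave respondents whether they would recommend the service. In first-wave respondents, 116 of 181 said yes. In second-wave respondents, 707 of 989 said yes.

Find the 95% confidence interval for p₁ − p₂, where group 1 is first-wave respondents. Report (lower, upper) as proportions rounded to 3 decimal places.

(-0.149, 0.001)

First, p̂₁ = 116/181 = 0.6409; p̂₂ = 707/989 = 0.7149.
The two standard errors are √(0.6409×0.3591/181) = 0.03566 and √(0.7149×0.2851/989) = 0.01436.
Because the samples are independent, SE_diff = √(0.03566² + 0.01436²) = 0.03844.
Using z* = 1.960 for 95%, ME = 1.960 × 0.03844 = 0.07534.
p̂₁ − p̂₂ = -0.0740; interval -0.0740 ± 0.07534 gives (-0.149, 0.001).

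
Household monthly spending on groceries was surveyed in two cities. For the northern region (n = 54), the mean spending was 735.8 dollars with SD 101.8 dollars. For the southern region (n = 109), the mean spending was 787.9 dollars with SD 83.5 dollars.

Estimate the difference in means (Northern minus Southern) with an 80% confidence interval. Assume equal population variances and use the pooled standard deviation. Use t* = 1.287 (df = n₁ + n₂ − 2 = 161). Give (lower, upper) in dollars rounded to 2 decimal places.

(-71.36, -32.84)

Pooled variance s_p² = [53·101.8² + 108·83.5²] / (54+109−2) = 8088.5386, so s_p = 89.9363.
SE_diff = s_p·√(1/n₁ + 1/n₂) = 89.9363·√(1/54 + 1/109) = 14.9664.
t* = 1.287; margin = 1.287 × 14.9664 = 19.2618.
Difference = 735.8 − 787.9 = -52.1000.
-52.1000 ± 19.2618 → (-71.36, -32.84).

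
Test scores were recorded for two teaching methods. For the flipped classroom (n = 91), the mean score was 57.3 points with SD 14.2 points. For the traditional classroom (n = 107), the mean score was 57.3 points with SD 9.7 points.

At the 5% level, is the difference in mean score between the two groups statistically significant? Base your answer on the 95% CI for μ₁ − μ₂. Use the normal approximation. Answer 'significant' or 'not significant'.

not significant

Per-group SEs: s₁/√n₁ = 14.2/√91 = 1.4886, s₂/√n₂ = 9.7/√107 = 0.9377.
Unpooled SE of the difference: √(2.21592996 + 0.87928129) = 1.7593.
Margin of error = z* · SE = 1.960 × 1.7593 = 3.4482.
x̄₁ − x̄₂ = 57.3 − 57.3 = 0.0000.
CI: 0.0000 ± 3.4482 = (-3.4482, 3.4482).
The interval (-3.4482, 3.4482) contains 0, so the difference is not significant.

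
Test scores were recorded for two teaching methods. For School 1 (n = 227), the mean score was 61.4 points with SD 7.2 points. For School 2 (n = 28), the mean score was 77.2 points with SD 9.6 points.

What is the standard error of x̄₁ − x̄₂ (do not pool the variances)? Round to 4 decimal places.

Per-group SEs: s₁/√n₁ = 7.2/√227 = 0.4779, s₂/√n₂ = 9.6/√28 = 1.8142.
Unpooled SE of the difference: √(0.22838841 + 3.29132164) = 1.8761.

1.8761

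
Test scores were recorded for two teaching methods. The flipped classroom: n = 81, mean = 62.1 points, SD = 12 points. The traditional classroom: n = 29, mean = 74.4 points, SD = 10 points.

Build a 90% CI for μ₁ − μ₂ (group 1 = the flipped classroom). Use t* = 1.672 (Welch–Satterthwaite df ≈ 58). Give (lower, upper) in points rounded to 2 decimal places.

(-16.12, -8.48)

Per-group SEs: s₁/√n₁ = 12/√81 = 1.3333, s₂/√n₂ = 10/√29 = 1.8570.
Unpooled SE of the difference: √(1.77768889 + 3.448449) = 2.2861.
Margin of error = t* · SE = 1.672 × 2.2861 = 3.8224.
x̄₁ − x̄₂ = 62.1 − 74.4 = -12.3000.
CI: -12.3000 ± 3.8224 = (-16.12, -8.48).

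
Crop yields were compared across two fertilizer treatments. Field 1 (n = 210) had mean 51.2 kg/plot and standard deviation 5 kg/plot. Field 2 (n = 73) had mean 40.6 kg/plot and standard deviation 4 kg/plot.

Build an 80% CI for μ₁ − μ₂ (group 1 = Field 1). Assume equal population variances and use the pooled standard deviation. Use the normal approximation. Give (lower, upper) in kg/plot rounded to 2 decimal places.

(9.77, 11.43)

s_p = √[((n₁−1)s₁² + (n₂−1)s₂²)/(n₁+n₂−2)] = √[(209·5² + 72·4²)/281] = 4.7638.
SE = 4.7638·√(1/210 + 1/73) = 0.6473.
With z* = 1.282, margin = 1.282 × 0.6473 = 0.8298.
x̄₁ − x̄₂ = 51.2 − 40.6 = 10.6000; interval 10.6000 ± 0.8298 = (9.77, 11.43).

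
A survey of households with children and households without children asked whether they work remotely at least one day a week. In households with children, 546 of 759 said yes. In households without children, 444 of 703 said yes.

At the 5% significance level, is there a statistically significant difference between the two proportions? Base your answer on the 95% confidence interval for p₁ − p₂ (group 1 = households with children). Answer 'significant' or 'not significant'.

First, p̂₁ = 546/759 = 0.7194; p̂₂ = 444/703 = 0.6316.
The two standard errors are √(0.7194×0.2806/759) = 0.01631 and √(0.6316×0.3684/703) = 0.01819.
Because the samples are independent, SE_diff = √(0.01631² + 0.01819²) = 0.02443.
Using z* = 1.960 for 95%, ME = 1.960 × 0.02443 = 0.04788.
p̂₁ − p̂₂ = 0.0878; interval 0.0878 ± 0.04788 gives (0.03992, 0.13568).
The interval (0.03992, 0.13568) does not contain 0, so the difference is significant.

significant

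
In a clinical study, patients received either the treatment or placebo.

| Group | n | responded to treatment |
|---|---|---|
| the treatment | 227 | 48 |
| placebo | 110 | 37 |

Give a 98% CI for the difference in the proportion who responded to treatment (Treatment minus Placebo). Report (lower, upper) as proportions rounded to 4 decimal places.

p̂₁ = 48/227 = 0.2115 and p̂₂ = 37/110 = 0.3364.
SE₁ = √(p̂₁(1−p̂₁)/n₁) = √(0.2115·0.7885/227) = 0.02710; SE₂ = √(0.3364·0.6636/110) = 0.04505.
Independent samples: SE of the difference = √(SE₁² + SE₂²) = √(0.00073441 + 0.0020295025) = 0.05257.
z* for 98% confidence is 2.326, so the margin of error is 2.326 × 0.05257 = 0.12228.
Point estimate p̂₁ − p̂₂ = 0.2115 − 0.3364 = -0.1249.
-0.1249 ± 0.12228 → (-0.2472, -0.0026).

(-0.2472, -0.0026)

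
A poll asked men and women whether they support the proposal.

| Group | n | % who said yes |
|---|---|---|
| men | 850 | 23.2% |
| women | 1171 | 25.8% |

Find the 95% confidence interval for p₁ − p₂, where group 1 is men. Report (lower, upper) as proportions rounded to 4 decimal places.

(-0.0639, 0.0119)

Each SE is √(p̂(1−p̂)/n): √(0.2320·0.7680/850) = 0.01448 and √(0.2580·0.7420/1171) = 0.01279.
SE(p̂₁ − p̂₂) = √(SE₁² + SE₂²) = √(0.0002096704 + 0.0001635841) = 0.01932, since the two samples are independent.
At 95% confidence z* = 1.960; margin = 1.960 × 0.01932 = 0.03787.
The difference is 0.2320 − 0.2580 = -0.0260, so the interval is -0.0260 ± 0.03787 = (-0.0639, 0.0119).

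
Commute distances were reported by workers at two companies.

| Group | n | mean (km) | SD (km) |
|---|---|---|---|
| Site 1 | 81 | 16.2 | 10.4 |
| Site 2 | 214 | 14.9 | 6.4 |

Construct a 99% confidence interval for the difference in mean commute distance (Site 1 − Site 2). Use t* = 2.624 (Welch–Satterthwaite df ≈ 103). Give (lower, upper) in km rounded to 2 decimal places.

SE₁ = s₁/√n₁ = 10.4/√81 = 1.1556; SE₂ = 6.4/√214 = 0.4375.
Independent samples, unequal variances: SE_diff = √(SE₁² + SE₂²) = √(1.33541136 + 0.19140625) = 1.2356.
t* = 2.624, so margin of error = 2.624 × 1.2356 = 3.2422.
Difference in means = 16.2 − 14.9 = 1.3000.
1.3000 ± 3.2422 → (-1.94, 4.54).

(-1.94, 4.54)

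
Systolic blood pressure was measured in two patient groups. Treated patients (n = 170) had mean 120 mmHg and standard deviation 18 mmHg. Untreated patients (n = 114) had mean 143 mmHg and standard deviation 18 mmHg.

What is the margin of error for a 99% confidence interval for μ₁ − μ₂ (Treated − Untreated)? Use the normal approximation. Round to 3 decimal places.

5.613

Per-group SEs: s₁/√n₁ = 18/√170 = 1.3805, s₂/√n₂ = 18/√114 = 1.6859.
Unpooled SE of the difference: √(1.90578025 + 2.84225881) = 2.1790.
Margin of error = z* · SE = 2.576 × 2.1790 = 5.6131.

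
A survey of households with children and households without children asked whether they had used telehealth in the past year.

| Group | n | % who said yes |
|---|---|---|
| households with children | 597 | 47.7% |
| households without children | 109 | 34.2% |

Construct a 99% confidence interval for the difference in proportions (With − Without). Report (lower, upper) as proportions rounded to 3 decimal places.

SE₁ = √(p̂₁(1−p̂₁)/n₁) = √(0.4770·0.5230/597) = 0.02044; SE₂ = √(0.3420·0.6580/109) = 0.04544.
Independent samples: SE of the difference = √(SE₁² + SE₂²) = √(0.0004177936 + 0.0020647936) = 0.04983.
z* for 99% confidence is 2.576, so the margin of error is 2.576 × 0.04983 = 0.12836.
Point estimate p̂₁ − p̂₂ = 0.4770 − 0.3420 = 0.1350.
0.1350 ± 0.12836 → (0.007, 0.263).

(0.007, 0.263)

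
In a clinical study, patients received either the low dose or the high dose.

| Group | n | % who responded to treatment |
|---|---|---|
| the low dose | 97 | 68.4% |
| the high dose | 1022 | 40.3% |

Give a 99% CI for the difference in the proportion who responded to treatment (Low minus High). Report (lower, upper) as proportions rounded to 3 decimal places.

(0.153, 0.409)

The two standard errors are √(0.6840×0.3160/97) = 0.04720 and √(0.4030×0.5970/1022) = 0.01534.
Because the samples are independent, SE_diff = √(0.04720² + 0.01534²) = 0.04963.
Using z* = 2.576 for 99%, ME = 2.576 × 0.04963 = 0.12785.
p̂₁ − p̂₂ = 0.2810; interval 0.2810 ± 0.12785 gives (0.153, 0.409).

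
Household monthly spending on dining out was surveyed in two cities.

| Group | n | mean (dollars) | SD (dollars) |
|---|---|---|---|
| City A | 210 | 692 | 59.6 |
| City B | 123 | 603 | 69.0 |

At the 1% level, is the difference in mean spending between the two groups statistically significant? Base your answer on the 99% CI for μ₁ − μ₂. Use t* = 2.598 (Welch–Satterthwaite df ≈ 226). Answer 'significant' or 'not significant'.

SE₁ = s₁/√n₁ = 59.6/√210 = 4.1128; SE₂ = 69.0/√123 = 6.2215.
Independent samples, unequal variances: SE_diff = √(SE₁² + SE₂²) = √(16.91512384 + 38.70706225) = 7.4580.
t* = 2.598, so margin of error = 2.598 × 7.4580 = 19.3759.
Difference in means = 692 − 603 = 89.0000.
89.0000 ± 19.3759 → (69.6241, 108.3759).
The interval (69.6241, 108.3759) does not contain 0, so the difference is significant.

significant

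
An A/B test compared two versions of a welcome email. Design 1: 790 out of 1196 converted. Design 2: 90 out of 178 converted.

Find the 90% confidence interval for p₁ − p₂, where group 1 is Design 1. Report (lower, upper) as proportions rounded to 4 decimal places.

p̂₁ = 790/1196 = 0.6605 and p̂₂ = 90/178 = 0.5056.
SE₁ = √(p̂₁(1−p̂₁)/n₁) = √(0.6605·0.3395/1196) = 0.01369; SE₂ = √(0.5056·0.4944/178) = 0.03747.
Independent samples: SE of the difference = √(SE₁² + SE₂²) = √(0.0001874161 + 0.0014040009) = 0.03989.
z* for 90% confidence is 1.645, so the margin of error is 1.645 × 0.03989 = 0.06562.
Point estimate p̂₁ − p̂₂ = 0.6605 − 0.5056 = 0.1549.
0.1549 ± 0.06562 → (0.0893, 0.2205).

(0.0893, 0.2205)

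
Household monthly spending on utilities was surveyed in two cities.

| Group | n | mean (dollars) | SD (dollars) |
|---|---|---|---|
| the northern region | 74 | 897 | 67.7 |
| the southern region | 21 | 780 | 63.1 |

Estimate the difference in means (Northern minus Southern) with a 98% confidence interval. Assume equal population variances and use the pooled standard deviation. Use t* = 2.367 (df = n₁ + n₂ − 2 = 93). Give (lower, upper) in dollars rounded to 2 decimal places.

(77.94, 156.06)

Pooled variance s_p² = [73·67.7² + 20·63.1²] / (74+21−2) = 4453.8965, so s_p = 66.7375.
SE_diff = s_p·√(1/n₁ + 1/n₂) = 66.7375·√(1/74 + 1/21) = 16.5008.
t* = 2.367; margin = 2.367 × 16.5008 = 39.0574.
Difference = 897 − 780 = 117.0000.
117.0000 ± 39.0574 → (77.94, 156.06).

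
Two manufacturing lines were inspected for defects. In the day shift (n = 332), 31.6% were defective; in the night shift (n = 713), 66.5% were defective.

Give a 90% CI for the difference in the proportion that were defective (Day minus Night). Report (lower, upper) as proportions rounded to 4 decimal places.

SE₁ = √(p̂₁(1−p̂₁)/n₁) = √(0.3160·0.6840/332) = 0.02552; SE₂ = √(0.6650·0.3350/713) = 0.01768.
Independent samples: SE of the difference = √(SE₁² + SE₂²) = √(0.0006512704 + 0.0003125824) = 0.03105.
z* for 90% confidence is 1.645, so the margin of error is 1.645 × 0.03105 = 0.05108.
Point estimate p̂₁ − p̂₂ = 0.3160 − 0.6650 = -0.3490.
-0.3490 ± 0.05108 → (-0.4001, -0.2979).

(-0.4001, -0.2979)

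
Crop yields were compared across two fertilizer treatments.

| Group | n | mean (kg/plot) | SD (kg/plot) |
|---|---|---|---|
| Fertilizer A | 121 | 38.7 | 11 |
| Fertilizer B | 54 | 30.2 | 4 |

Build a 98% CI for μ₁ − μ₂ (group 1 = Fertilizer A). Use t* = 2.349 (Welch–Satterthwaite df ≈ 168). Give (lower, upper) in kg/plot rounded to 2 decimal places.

SE₁ = s₁/√n₁ = 11/√121 = 1.0000; SE₂ = 4/√54 = 0.5443.
Independent samples, unequal variances: SE_diff = √(SE₁² + SE₂²) = √(1.0 + 0.29626249) = 1.1385.
t* = 2.349, so margin of error = 2.349 × 1.1385 = 2.6743.
Difference in means = 38.7 − 30.2 = 8.5000.
8.5000 ± 2.6743 → (5.83, 11.17).

(5.83, 11.17)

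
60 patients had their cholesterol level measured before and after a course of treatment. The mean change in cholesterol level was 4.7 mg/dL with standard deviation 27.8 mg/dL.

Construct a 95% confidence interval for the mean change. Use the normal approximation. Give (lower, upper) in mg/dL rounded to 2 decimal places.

Paired design: SE = s_d/√n = 27.8/√60 = 3.5890.
z* = 1.960; margin of error = 1.960 × 3.5890 = 7.0344.
4.7 ± 7.0344 → (-2.33, 11.73).

(-2.33, 11.73)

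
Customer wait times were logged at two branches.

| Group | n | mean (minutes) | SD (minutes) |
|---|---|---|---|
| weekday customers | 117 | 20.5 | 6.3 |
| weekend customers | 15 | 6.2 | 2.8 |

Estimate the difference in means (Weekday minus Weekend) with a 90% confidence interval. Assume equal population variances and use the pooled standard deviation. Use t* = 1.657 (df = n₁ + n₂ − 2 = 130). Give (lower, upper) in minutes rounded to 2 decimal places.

s_p = √[((n₁−1)s₁² + (n₂−1)s₂²)/(n₁+n₂−2)] = √[(116·6.3² + 14·2.8²)/130] = 6.0216.
SE = 6.0216·√(1/117 + 1/15) = 1.6514.
With t* = 1.657, margin = 1.657 × 1.6514 = 2.7364.
x̄₁ − x̄₂ = 20.5 − 6.2 = 14.3000; interval 14.3000 ± 2.7364 = (11.56, 17.04).

(11.56, 17.04)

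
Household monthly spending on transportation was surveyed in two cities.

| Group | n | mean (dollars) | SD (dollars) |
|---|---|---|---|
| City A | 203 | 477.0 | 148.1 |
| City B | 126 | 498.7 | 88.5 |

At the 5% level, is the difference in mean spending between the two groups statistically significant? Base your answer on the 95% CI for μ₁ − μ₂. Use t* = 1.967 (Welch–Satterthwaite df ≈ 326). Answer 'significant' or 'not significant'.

not significant

Per-group SEs: s₁/√n₁ = 148.1/√203 = 10.3946, s₂/√n₂ = 88.5/√126 = 7.8842.
Unpooled SE of the difference: √(108.04770916 + 62.16060964) = 13.0464.
Margin of error = t* · SE = 1.967 × 13.0464 = 25.6623.
x̄₁ − x̄₂ = 477.0 − 498.7 = -21.7000.
CI: -21.7000 ± 25.6623 = (-47.3623, 3.9623).
The interval (-47.3623, 3.9623) contains 0, so the difference is not significant.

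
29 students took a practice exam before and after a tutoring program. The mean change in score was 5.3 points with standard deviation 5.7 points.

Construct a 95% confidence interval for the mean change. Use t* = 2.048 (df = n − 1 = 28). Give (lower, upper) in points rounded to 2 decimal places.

(3.13, 7.47)

Paired design: SE = s_d/√n = 5.7/√29 = 1.0585.
t* = 2.048; margin of error = 2.048 × 1.0585 = 2.1678.
5.3 ± 2.1678 → (3.13, 7.47).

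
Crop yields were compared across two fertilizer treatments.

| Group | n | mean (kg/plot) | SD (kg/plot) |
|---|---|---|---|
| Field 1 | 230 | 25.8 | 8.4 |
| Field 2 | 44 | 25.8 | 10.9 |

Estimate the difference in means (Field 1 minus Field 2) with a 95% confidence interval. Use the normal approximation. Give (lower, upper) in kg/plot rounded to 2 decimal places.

Standard errors of each mean: 8.4/√230 = 0.5539 and 10.9/√44 = 1.6432.
SE(x̄₁ − x̄₂) = √(0.5539² + 1.6432²) = 1.7340 for independent samples with unequal variances.
With z* = 1.960, the margin is 1.960 × 1.7340 = 3.3986.
x̄₁ − x̄₂ = 25.8 − 25.8 = 0.0000; the interval is 0.0000 ± 3.3986 = (-3.40, 3.40).

(-3.40, 3.40)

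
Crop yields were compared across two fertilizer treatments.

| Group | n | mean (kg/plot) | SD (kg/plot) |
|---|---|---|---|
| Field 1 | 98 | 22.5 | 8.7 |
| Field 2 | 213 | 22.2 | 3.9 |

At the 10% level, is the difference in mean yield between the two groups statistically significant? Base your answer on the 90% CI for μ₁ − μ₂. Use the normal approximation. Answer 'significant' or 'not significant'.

not significant

SE₁ = s₁/√n₁ = 8.7/√98 = 0.8788; SE₂ = 3.9/√213 = 0.2672.
Independent samples, unequal variances: SE_diff = √(SE₁² + SE₂²) = √(0.77228944 + 0.07139584) = 0.9185.
z* = 1.645, so margin of error = 1.645 × 0.9185 = 1.5109.
Difference in means = 22.5 − 22.2 = 0.3000.
0.3000 ± 1.5109 → (-1.2109, 1.8109).
The interval (-1.2109, 1.8109) contains 0, so the difference is not significant.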